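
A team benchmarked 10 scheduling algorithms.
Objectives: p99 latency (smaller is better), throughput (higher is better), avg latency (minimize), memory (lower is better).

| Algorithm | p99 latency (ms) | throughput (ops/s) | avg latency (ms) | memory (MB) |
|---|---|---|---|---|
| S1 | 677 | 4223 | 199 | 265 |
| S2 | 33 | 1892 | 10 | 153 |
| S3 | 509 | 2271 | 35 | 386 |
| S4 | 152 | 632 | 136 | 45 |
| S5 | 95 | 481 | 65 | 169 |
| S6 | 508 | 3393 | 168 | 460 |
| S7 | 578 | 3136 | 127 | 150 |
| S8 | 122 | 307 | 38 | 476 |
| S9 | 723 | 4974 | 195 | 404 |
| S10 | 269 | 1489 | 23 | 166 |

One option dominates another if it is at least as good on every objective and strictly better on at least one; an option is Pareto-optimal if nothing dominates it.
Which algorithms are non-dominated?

S1: not dominated.
S2: not dominated (best p99 latency).
S3: not dominated.
S4: not dominated (best memory).
S5: dominated by S2 (p99 latency 33≤95, throughput 1892≥481, avg latency 10≤65, memory 153≤169).
S6: not dominated.
S7: not dominated.
S8: dominated by S2 (p99 latency 33≤122, throughput 1892≥307, avg latency 10≤38, memory 153≤476).
S9: not dominated (best throughput).
S10: dominated by S2 (p99 latency 33≤269, throughput 1892≥1489, avg latency 10≤23, memory 153≤166).

S1, S2, S3, S4, S6, S7, S9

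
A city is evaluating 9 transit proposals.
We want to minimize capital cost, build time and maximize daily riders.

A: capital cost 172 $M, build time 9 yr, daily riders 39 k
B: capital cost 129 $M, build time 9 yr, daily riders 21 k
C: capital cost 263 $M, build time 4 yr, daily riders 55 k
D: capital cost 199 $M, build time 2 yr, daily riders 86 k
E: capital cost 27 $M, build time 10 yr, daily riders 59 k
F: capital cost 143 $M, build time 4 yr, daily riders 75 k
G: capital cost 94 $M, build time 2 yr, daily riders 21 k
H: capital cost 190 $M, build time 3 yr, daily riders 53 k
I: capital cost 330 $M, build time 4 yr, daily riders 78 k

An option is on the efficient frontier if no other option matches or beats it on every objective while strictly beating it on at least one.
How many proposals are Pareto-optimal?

A: dominated by F (capital cost 143≤172, build time 4≤9, daily riders 75≥39).
B: dominated by G (capital cost 94≤129, build time 2≤9, daily riders 21≥21).
C: dominated by D (capital cost 199≤263, build time 2≤4, daily riders 86≥55).
D: not dominated (best daily riders).
E: not dominated (best capital cost).
F: not dominated.
G: not dominated.
H: not dominated.
I: dominated by D (capital cost 199≤330, build time 2≤4, daily riders 86≥78).
Pareto-optimal: D, E, F, G, H → 5.

5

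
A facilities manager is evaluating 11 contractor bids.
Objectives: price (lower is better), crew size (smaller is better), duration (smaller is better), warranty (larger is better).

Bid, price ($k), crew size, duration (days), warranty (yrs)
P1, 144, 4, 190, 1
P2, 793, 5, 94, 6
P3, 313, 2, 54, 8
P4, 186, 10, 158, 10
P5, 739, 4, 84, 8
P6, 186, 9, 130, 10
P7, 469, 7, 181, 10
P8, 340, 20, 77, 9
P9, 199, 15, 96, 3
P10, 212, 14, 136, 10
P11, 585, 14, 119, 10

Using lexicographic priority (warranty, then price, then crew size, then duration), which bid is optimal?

First maximize warranty: best is 10, kept {P4, P6, P7, P10, P11}.
Then minimize price: best is 186, kept {P4, P6}.
Then minimize crew size: best is 9, kept {P6}.

P6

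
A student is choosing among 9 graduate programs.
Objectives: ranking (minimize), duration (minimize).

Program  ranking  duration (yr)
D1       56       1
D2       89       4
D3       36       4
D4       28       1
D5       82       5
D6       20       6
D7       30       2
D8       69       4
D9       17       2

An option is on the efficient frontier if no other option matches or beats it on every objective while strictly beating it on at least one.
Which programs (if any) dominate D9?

D1: worse on ranking (56 vs 17).
D2: worse on ranking (89 vs 17).
D3: worse on ranking (36 vs 17).
D4: worse on ranking (28 vs 17).
D5: worse on ranking (82 vs 17).
D6: worse on ranking (20 vs 17).
D7: worse on ranking (30 vs 17).
D8: worse on ranking (69 vs 17).
No option dominates D9.

none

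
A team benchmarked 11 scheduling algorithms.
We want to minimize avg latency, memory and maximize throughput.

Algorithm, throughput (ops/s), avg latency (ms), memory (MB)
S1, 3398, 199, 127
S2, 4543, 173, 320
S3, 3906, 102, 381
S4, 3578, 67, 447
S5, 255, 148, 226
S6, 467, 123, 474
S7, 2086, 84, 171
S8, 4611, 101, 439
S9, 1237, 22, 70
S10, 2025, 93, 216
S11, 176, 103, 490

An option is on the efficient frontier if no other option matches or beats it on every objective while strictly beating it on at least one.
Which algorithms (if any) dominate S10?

S7

S7: throughput 2086≥2025, avg latency 84≤93, memory 171≤216 — dominates S10.
Others (S1, S2, S3, S4, S5, S6, S8, S9, S11) are each worse than S10 on at least one objective.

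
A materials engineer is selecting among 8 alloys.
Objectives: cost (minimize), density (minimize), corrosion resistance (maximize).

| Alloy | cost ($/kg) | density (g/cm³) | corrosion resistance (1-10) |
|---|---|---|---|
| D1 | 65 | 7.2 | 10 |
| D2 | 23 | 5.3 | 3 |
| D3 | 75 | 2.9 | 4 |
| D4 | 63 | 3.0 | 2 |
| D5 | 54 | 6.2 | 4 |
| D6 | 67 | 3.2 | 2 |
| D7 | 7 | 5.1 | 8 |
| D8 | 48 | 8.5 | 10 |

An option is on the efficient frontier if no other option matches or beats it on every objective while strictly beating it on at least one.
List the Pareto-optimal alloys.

D1: not dominated.
D2: dominated by D7 (cost 7≤23, density 5.1≤5.3, corrosion resistance 8≥3).
D3: not dominated (best density).
D4: not dominated.
D5: dominated by D7 (cost 7≤54, density 5.1≤6.2, corrosion resistance 8≥4).
D6: dominated by D4 (cost 63≤67, density 3.0≤3.2, corrosion resistance 2≥2).
D7: not dominated (best cost).
D8: not dominated.

D1, D3, D4, D7, D8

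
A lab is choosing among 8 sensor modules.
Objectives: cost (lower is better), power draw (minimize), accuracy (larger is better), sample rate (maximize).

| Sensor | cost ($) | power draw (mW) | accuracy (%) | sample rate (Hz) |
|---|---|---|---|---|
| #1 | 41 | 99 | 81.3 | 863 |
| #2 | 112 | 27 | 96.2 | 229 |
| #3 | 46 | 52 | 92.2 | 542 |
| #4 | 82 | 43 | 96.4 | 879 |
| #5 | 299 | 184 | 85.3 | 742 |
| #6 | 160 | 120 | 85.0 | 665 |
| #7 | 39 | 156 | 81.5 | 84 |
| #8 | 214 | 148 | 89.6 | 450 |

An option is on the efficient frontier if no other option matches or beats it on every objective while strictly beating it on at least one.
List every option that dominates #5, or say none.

#4

#4: cost 82≤299, power draw 43≤184, accuracy 96.4≥85.3, sample rate 879≥742 — dominates #5.
Others (#1, #2, #3, #6, #7, #8) are each worse than #5 on at least one objective.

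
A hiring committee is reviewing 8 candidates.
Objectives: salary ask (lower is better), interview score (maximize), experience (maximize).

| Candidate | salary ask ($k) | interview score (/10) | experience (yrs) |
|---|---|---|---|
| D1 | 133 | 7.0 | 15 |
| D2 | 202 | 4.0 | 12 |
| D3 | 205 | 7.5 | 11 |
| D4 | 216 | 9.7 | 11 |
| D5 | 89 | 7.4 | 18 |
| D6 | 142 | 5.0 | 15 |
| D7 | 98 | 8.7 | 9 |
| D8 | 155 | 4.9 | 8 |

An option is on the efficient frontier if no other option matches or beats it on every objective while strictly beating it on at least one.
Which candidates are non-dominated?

D3, D4, D5, D7

D1: dominated by D5 (salary ask 89≤133, interview score 7.4≥7.0, experience 18≥15).
D2: dominated by D1 (salary ask 133≤202, interview score 7.0≥4.0, experience 15≥12).
D3: not dominated.
D4: not dominated (best interview score).
D5: not dominated (best salary ask).
D6: dominated by D1 (salary ask 133≤142, interview score 7.0≥5.0, experience 15≥15).
D7: not dominated.
D8: dominated by D1 (salary ask 133≤155, interview score 7.0≥4.9, experience 15≥8).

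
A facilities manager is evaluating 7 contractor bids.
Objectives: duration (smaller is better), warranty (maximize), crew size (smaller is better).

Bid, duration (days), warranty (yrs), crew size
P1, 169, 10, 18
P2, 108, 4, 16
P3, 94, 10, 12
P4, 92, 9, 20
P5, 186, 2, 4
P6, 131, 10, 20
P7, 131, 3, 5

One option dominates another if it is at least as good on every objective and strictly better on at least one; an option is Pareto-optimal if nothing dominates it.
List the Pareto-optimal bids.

P1: dominated by P3 (duration 94≤169, warranty 10≥10, crew size 12≤18).
P2: dominated by P3 (duration 94≤108, warranty 10≥4, crew size 12≤16).
P3: not dominated.
P4: not dominated (best duration).
P5: not dominated (best crew size).
P6: dominated by P3 (duration 94≤131, warranty 10≥10, crew size 12≤20).
P7: not dominated.

P3, P4, P5, P7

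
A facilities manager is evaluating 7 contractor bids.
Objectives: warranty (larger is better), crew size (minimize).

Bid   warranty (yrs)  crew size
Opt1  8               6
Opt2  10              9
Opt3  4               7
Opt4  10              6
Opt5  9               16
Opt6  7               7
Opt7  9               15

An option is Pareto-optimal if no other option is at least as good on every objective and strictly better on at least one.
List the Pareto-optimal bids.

Opt1: dominated by Opt4 (warranty 10≥8, crew size 6≤6).
Opt2: dominated by Opt4 (warranty 10≥10, crew size 6≤9).
Opt3: dominated by Opt1 (warranty 8≥4, crew size 6≤7).
Opt4: not dominated.
Opt5: dominated by Opt2 (warranty 10≥9, crew size 9≤16).
Opt6: dominated by Opt1 (warranty 8≥7, crew size 6≤7).
Opt7: dominated by Opt2 (warranty 10≥9, crew size 9≤15).

Opt4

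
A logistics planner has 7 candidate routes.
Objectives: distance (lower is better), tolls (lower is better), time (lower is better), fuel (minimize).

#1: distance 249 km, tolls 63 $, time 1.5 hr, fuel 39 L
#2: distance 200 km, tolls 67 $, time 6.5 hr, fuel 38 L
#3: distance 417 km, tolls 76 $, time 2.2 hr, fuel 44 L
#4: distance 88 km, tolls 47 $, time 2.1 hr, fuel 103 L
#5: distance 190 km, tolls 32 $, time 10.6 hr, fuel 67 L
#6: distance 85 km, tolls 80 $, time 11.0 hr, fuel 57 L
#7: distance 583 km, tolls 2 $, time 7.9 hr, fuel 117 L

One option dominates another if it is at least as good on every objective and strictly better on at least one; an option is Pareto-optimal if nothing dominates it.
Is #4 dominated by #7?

No

#7 vs #4: #7 is worse on distance (583 vs 88), so it does not dominate #4.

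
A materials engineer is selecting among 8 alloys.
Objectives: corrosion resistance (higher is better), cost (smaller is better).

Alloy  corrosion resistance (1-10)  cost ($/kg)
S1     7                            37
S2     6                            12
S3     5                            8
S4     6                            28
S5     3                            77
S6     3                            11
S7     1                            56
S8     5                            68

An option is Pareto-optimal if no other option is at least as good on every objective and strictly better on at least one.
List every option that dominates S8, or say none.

S1: corrosion resistance 7≥5, cost 37≤68 — dominates S8.
S2: corrosion resistance 6≥5, cost 12≤68 — dominates S8.
S3: corrosion resistance 5≥5, cost 8≤68 — dominates S8.
S4: corrosion resistance 6≥5, cost 28≤68 — dominates S8.
Others (S5, S6, S7) are each worse than S8 on at least one objective.

S1, S2, S3, S4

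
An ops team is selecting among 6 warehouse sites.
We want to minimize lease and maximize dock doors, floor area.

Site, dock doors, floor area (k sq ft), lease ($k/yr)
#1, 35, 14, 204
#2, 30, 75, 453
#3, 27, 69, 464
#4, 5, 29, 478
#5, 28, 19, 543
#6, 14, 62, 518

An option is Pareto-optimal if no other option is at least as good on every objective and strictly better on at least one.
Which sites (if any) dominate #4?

#2, #3

#2: dock doors 30≥5, floor area 75≥29, lease 453≤478 — dominates #4.
#3: dock doors 27≥5, floor area 69≥29, lease 464≤478 — dominates #4.
Others (#1, #5, #6) are each worse than #4 on at least one objective.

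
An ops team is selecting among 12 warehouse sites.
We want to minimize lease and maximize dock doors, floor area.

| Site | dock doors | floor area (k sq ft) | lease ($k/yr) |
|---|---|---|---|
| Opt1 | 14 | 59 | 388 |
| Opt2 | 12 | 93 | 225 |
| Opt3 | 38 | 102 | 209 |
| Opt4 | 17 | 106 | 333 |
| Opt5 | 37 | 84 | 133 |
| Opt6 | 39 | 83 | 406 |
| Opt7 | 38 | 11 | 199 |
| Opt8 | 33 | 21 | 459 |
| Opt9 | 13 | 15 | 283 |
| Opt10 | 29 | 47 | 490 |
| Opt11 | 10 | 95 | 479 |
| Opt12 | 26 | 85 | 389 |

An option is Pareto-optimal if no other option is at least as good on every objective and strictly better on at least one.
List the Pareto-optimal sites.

Opt3, Opt4, Opt5, Opt6, Opt7

Opt1: dominated by Opt3 (dock doors 38≥14, floor area 102≥59, lease 209≤388).
Opt2: dominated by Opt3 (dock doors 38≥12, floor area 102≥93, lease 209≤225).
Opt3: not dominated.
Opt4: not dominated (best floor area).
Opt5: not dominated (best lease).
Opt6: not dominated (best dock doors).
Opt7: not dominated.
Opt8: dominated by Opt3 (dock doors 38≥33, floor area 102≥21, lease 209≤459).
Opt9: dominated by Opt3 (dock doors 38≥13, floor area 102≥15, lease 209≤283).
Opt10: dominated by Opt3 (dock doors 38≥29, floor area 102≥47, lease 209≤490).
Opt11: dominated by Opt3 (dock doors 38≥10, floor area 102≥95, lease 209≤479).
Opt12: dominated by Opt3 (dock doors 38≥26, floor area 102≥85, lease 209≤389).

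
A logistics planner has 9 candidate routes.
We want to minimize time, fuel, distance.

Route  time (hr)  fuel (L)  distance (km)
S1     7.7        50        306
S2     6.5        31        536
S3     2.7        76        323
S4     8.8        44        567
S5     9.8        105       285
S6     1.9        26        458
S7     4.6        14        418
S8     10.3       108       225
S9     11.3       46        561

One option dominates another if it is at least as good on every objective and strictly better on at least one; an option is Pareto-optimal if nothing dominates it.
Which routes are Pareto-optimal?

S1, S3, S5, S6, S7, S8

S1: not dominated.
S2: dominated by S6 (time 1.9≤6.5, fuel 26≤31, distance 458≤536).
S3: not dominated.
S4: dominated by S2 (time 6.5≤8.8, fuel 31≤44, distance 536≤567).
S5: not dominated.
S6: not dominated (best time).
S7: not dominated (best fuel).
S8: not dominated (best distance).
S9: dominated by S2 (time 6.5≤11.3, fuel 31≤46, distance 536≤561).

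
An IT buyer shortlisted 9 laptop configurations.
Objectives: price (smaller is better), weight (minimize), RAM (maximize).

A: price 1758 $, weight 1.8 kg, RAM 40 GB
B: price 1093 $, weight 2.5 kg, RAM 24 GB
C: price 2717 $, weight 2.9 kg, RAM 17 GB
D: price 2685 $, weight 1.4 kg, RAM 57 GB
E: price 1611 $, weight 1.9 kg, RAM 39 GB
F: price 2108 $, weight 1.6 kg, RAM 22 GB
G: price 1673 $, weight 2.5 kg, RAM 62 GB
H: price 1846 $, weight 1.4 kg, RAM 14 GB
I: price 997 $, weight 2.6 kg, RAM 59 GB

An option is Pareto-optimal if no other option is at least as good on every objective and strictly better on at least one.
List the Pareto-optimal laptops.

A: not dominated.
B: not dominated.
C: dominated by A (price 1758≤2717, weight 1.8≤2.9, RAM 40≥17).
D: not dominated.
E: not dominated.
F: not dominated.
G: not dominated (best RAM).
H: not dominated.
I: not dominated (best price).

A, B, D, E, F, G, H, I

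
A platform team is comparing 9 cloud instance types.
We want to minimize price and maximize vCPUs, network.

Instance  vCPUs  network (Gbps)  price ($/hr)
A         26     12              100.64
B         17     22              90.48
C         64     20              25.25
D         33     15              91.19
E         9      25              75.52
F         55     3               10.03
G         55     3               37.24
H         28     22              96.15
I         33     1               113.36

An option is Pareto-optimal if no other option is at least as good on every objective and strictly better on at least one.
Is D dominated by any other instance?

C vs D: vCPUs 64≥33, network 20≥15, price 25.25≤91.19 — C is at least as good on every objective and strictly better on at least one, so C dominates D.

Yes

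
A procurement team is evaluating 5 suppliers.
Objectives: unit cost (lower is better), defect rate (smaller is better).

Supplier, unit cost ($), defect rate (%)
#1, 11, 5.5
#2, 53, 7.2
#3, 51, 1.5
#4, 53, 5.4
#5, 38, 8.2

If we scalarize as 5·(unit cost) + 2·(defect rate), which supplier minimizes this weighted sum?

#1: 5·11 + 2·5.5 = 66.0
#2: 5·53 + 2·7.2 = 279.4
#3: 5·51 + 2·1.5 = 258.0
#4: 5·53 + 2·5.4 = 275.8
#5: 5·38 + 2·8.2 = 206.4
Lowest: #1 at 66.0.

#1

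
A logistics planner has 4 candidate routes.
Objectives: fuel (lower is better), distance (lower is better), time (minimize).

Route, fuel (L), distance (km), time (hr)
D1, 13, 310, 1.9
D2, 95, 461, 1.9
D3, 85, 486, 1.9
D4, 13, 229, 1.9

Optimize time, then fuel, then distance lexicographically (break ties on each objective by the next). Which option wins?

First minimize time: best is 1.9, kept {D1, D2, D3, D4}.
Then minimize fuel: best is 13, kept {D1, D4}.
Then minimize distance: best is 229, kept {D4}.

D4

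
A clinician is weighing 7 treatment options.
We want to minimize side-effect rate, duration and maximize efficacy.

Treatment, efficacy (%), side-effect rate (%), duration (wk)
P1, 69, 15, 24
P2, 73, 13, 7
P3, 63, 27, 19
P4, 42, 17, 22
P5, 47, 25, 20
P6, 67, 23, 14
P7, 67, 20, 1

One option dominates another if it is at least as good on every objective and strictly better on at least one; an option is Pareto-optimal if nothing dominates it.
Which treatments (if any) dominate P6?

P2, P7

P2: efficacy 73≥67, side-effect rate 13≤23, duration 7≤14 — dominates P6.
P7: efficacy 67≥67, side-effect rate 20≤23, duration 1≤14 — dominates P6.
Others (P1, P3, P4, P5) are each worse than P6 on at least one objective.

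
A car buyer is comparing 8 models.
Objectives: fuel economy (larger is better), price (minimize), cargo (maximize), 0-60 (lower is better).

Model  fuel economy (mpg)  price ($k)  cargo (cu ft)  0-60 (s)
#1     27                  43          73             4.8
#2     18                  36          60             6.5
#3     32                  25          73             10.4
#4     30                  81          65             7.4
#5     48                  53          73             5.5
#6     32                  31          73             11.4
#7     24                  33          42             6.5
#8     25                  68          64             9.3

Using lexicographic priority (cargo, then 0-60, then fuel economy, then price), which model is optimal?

#1

First maximize cargo: best is 73, kept {#1, #3, #5, #6}.
Then minimize 0-60: best is 4.8, kept {#1}.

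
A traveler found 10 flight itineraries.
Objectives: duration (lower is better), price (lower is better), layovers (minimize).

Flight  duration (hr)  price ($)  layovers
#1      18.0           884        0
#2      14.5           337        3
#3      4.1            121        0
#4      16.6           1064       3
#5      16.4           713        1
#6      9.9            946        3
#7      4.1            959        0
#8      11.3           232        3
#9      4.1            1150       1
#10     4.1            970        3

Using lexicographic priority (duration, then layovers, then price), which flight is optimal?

#3

First minimize duration: best is 4.1, kept {#3, #7, #9, #10}.
Then minimize layovers: best is 0, kept {#3, #7}.
Then minimize price: best is 121, kept {#3}.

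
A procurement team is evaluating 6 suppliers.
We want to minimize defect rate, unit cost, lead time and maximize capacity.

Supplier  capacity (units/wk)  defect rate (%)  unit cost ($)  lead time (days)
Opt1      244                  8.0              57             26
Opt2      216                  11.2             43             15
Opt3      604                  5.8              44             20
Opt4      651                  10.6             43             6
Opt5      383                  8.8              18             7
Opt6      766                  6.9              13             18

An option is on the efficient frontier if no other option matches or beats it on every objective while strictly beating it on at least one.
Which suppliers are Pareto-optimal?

Opt3, Opt4, Opt5, Opt6

Opt1: dominated by Opt3 (capacity 604≥244, defect rate 5.8≤8.0, unit cost 44≤57, lead time 20≤26).
Opt2: dominated by Opt4 (capacity 651≥216, defect rate 10.6≤11.2, unit cost 43≤43, lead time 6≤15).
Opt3: not dominated (best defect rate).
Opt4: not dominated (best lead time).
Opt5: not dominated.
Opt6: not dominated (best capacity).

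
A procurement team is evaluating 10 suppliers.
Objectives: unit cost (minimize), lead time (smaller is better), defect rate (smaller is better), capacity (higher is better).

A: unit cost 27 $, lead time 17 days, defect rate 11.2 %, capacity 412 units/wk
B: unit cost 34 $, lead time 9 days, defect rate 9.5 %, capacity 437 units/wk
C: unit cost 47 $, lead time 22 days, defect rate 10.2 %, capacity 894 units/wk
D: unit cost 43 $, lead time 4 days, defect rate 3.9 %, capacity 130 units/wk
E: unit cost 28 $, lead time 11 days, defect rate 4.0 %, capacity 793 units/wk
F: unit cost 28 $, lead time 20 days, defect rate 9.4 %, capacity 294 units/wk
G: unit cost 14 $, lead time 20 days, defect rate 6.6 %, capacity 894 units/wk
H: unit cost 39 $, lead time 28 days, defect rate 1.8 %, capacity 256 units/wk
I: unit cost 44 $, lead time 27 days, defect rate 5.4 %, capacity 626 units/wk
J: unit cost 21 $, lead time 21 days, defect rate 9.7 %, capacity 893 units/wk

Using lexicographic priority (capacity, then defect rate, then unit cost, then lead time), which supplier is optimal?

First maximize capacity: best is 894, kept {C, G}.
Then minimize defect rate: best is 6.6, kept {G}.

G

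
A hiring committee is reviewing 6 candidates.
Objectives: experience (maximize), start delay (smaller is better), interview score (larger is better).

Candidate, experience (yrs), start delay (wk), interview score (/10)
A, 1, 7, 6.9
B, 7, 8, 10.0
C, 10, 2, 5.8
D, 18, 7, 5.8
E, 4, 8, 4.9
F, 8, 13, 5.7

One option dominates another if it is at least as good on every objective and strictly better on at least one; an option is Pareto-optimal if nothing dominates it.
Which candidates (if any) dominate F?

C: experience 10≥8, start delay 2≤13, interview score 5.8≥5.7 — dominates F.
D: experience 18≥8, start delay 7≤13, interview score 5.8≥5.7 — dominates F.
Others (A, B, E) are each worse than F on at least one objective.

C, D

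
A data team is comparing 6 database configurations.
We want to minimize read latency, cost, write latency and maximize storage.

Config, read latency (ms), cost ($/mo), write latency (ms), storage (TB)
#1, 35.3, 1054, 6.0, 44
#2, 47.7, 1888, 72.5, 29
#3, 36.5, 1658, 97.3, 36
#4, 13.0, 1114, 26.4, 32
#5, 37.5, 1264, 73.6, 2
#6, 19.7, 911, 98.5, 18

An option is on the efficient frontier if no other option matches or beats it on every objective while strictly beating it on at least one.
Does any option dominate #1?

No

#2: worse on read latency (47.7 vs 35.3).
#3: worse on read latency (36.5 vs 35.3).
#4: worse on cost (1114 vs 1054).
#5: worse on read latency (37.5 vs 35.3).
#6: worse on write latency (98.5 vs 6.0).
No option is at least as good as #1 on every objective and strictly better on one.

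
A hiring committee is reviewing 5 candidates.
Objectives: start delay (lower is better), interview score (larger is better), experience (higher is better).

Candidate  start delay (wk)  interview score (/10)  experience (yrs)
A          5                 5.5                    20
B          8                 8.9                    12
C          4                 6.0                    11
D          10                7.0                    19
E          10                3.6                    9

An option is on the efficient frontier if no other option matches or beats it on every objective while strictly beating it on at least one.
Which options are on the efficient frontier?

A, B, C, D

A: not dominated (best experience).
B: not dominated (best interview score).
C: not dominated (best start delay).
D: not dominated.
E: dominated by A (start delay 5≤10, interview score 5.5≥3.6, experience 20≥9).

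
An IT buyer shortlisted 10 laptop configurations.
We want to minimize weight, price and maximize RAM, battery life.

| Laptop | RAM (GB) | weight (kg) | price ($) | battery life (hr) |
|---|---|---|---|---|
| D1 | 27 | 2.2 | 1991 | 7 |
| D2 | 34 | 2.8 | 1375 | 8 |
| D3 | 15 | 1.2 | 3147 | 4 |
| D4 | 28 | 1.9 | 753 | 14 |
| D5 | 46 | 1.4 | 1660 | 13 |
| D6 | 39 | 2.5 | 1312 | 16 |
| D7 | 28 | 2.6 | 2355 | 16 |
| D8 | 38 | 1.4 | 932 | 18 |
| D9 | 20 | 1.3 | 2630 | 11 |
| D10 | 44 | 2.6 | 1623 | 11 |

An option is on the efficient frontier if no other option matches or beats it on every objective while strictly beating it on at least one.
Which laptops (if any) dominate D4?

none

D1: worse on RAM (27 vs 28).
D2: worse on weight (2.8 vs 1.9).
D3: worse on RAM (15 vs 28).
D5: worse on price (1660 vs 753).
D6: worse on weight (2.5 vs 1.9).
D7: worse on weight (2.6 vs 1.9).
D8: worse on price (932 vs 753).
D9: worse on RAM (20 vs 28).
D10: worse on weight (2.6 vs 1.9).
No option dominates D4.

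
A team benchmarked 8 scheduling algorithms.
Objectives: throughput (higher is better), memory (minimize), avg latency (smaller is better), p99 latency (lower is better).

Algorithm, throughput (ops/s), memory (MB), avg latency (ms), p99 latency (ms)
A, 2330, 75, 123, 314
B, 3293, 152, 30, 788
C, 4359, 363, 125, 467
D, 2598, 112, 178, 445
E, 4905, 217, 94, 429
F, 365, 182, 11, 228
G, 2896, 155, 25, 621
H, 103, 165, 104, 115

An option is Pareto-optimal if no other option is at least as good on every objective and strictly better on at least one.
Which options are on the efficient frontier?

A: not dominated (best memory).
B: not dominated.
C: dominated by E (throughput 4905≥4359, memory 217≤363, avg latency 94≤125, p99 latency 429≤467).
D: not dominated.
E: not dominated (best throughput).
F: not dominated (best avg latency).
G: not dominated.
H: not dominated (best p99 latency).

A, B, D, E, F, G, H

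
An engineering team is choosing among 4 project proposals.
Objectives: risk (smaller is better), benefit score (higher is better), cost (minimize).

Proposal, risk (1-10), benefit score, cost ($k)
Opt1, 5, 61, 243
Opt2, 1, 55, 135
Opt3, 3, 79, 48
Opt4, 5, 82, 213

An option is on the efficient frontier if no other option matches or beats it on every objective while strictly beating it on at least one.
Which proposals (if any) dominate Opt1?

Opt3: risk 3≤5, benefit score 79≥61, cost 48≤243 — dominates Opt1.
Opt4: risk 5≤5, benefit score 82≥61, cost 213≤243 — dominates Opt1.
Others (Opt2) are each worse than Opt1 on at least one objective.

Opt3, Opt4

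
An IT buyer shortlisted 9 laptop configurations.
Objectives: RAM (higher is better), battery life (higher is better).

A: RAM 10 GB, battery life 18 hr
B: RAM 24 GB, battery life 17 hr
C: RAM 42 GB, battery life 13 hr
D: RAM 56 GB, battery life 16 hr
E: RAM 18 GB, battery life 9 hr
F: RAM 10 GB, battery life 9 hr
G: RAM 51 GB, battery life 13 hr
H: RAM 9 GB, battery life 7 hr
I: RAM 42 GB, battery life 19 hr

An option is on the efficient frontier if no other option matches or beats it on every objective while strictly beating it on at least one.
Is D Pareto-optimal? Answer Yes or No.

Yes

A: worse on RAM (10 vs 56).
B: worse on RAM (24 vs 56).
C: worse on RAM (42 vs 56).
E: worse on RAM (18 vs 56).
F: worse on RAM (10 vs 56).
G: worse on RAM (51 vs 56).
H: worse on RAM (9 vs 56).
I: worse on RAM (42 vs 56).
No option is at least as good as D on every objective and strictly better on one.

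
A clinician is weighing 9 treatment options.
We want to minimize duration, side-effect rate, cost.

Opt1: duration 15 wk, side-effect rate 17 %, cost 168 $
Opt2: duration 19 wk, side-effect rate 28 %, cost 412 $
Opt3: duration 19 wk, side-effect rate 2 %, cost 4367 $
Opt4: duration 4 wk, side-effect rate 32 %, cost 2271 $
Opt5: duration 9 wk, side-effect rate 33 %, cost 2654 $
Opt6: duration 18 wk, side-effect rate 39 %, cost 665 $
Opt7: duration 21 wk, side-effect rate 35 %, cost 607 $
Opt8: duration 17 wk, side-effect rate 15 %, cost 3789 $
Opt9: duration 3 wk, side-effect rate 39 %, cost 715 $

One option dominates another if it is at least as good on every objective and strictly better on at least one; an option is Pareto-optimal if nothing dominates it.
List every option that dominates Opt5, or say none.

Opt4: duration 4≤9, side-effect rate 32≤33, cost 2271≤2654 — dominates Opt5.
Others (Opt1, Opt2, Opt3, Opt6, Opt7, Opt8, Opt9) are each worse than Opt5 on at least one objective.

Opt4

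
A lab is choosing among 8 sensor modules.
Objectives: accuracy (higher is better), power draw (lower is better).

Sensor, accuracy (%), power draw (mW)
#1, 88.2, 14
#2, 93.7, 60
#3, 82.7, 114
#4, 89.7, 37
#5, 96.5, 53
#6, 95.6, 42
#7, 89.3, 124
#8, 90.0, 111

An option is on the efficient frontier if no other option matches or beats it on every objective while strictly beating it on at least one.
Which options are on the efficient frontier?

#1: not dominated (best power draw).
#2: dominated by #5 (accuracy 96.5≥93.7, power draw 53≤60).
#3: dominated by #1 (accuracy 88.2≥82.7, power draw 14≤114).
#4: not dominated.
#5: not dominated (best accuracy).
#6: not dominated.
#7: dominated by #2 (accuracy 93.7≥89.3, power draw 60≤124).
#8: dominated by #2 (accuracy 93.7≥90.0, power draw 60≤111).

#1, #4, #5, #6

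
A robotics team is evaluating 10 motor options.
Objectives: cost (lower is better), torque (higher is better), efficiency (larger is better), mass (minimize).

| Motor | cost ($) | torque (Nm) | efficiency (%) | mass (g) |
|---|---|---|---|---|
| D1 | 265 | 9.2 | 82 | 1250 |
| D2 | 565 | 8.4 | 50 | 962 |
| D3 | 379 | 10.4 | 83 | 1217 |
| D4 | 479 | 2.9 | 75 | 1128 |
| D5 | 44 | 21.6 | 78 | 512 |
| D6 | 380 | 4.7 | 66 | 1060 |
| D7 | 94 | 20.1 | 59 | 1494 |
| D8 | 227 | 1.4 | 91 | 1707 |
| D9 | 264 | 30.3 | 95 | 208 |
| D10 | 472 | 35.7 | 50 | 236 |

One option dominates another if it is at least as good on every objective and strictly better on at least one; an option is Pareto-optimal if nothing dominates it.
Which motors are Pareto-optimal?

D5, D8, D9, D10

D1: dominated by D9 (cost 264≤265, torque 30.3≥9.2, efficiency 95≥82, mass 208≤1250).
D2: dominated by D5 (cost 44≤565, torque 21.6≥8.4, efficiency 78≥50, mass 512≤962).
D3: dominated by D9 (cost 264≤379, torque 30.3≥10.4, efficiency 95≥83, mass 208≤1217).
D4: dominated by D5 (cost 44≤479, torque 21.6≥2.9, efficiency 78≥75, mass 512≤1128).
D5: not dominated (best cost).
D6: dominated by D5 (cost 44≤380, torque 21.6≥4.7, efficiency 78≥66, mass 512≤1060).
D7: dominated by D5 (cost 44≤94, torque 21.6≥20.1, efficiency 78≥59, mass 512≤1494).
D8: not dominated.
D9: not dominated (best efficiency).
D10: not dominated (best torque).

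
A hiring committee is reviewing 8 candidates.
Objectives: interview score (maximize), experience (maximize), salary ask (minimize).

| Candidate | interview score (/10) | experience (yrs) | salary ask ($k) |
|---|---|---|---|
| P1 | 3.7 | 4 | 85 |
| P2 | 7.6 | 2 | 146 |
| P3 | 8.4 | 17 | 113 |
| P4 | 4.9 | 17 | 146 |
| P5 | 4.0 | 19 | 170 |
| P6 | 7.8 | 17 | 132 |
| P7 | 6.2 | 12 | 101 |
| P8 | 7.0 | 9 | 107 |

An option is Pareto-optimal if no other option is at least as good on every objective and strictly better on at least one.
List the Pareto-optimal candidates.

P1: not dominated (best salary ask).
P2: dominated by P3 (interview score 8.4≥7.6, experience 17≥2, salary ask 113≤146).
P3: not dominated (best interview score).
P4: dominated by P3 (interview score 8.4≥4.9, experience 17≥17, salary ask 113≤146).
P5: not dominated (best experience).
P6: dominated by P3 (interview score 8.4≥7.8, experience 17≥17, salary ask 113≤132).
P7: not dominated.
P8: not dominated.

P1, P3, P5, P7, P8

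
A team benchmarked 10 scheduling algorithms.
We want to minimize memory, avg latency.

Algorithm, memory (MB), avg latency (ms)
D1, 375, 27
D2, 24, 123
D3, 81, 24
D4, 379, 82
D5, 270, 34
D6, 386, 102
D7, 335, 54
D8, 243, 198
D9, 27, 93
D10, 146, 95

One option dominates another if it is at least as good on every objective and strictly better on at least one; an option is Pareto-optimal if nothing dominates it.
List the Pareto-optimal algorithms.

D2, D3, D9

D1: dominated by D3 (memory 81≤375, avg latency 24≤27).
D2: not dominated (best memory).
D3: not dominated (best avg latency).
D4: dominated by D1 (memory 375≤379, avg latency 27≤82).
D5: dominated by D3 (memory 81≤270, avg latency 24≤34).
D6: dominated by D1 (memory 375≤386, avg latency 27≤102).
D7: dominated by D3 (memory 81≤335, avg latency 24≤54).
D8: dominated by D2 (memory 24≤243, avg latency 123≤198).
D9: not dominated.
D10: dominated by D3 (memory 81≤146, avg latency 24≤95).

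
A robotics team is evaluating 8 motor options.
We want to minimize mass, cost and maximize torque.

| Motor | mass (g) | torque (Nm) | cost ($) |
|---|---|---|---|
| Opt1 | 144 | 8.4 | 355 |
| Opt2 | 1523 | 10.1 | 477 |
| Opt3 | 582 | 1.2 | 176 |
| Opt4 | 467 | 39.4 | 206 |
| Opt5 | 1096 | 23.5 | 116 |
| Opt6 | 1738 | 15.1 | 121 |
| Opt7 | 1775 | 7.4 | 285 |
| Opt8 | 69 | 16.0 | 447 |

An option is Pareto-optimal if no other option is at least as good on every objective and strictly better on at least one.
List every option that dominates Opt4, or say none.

Opt1: worse on torque (8.4 vs 39.4).
Opt2: worse on mass (1523 vs 467).
Opt3: worse on mass (582 vs 467).
Opt5: worse on mass (1096 vs 467).
Opt6: worse on mass (1738 vs 467).
Opt7: worse on mass (1775 vs 467).
Opt8: worse on torque (16.0 vs 39.4).
No option dominates Opt4.

none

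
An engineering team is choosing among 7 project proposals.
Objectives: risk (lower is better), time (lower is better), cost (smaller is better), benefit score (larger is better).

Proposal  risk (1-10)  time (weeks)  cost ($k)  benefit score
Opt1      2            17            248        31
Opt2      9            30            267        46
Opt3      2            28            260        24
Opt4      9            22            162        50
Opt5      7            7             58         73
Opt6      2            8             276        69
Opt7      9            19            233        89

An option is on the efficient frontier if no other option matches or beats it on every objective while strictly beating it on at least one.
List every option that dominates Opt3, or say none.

Opt1: risk 2≤2, time 17≤28, cost 248≤260, benefit score 31≥24 — dominates Opt3.
Others (Opt2, Opt4, Opt5, Opt6, Opt7) are each worse than Opt3 on at least one objective.

Opt1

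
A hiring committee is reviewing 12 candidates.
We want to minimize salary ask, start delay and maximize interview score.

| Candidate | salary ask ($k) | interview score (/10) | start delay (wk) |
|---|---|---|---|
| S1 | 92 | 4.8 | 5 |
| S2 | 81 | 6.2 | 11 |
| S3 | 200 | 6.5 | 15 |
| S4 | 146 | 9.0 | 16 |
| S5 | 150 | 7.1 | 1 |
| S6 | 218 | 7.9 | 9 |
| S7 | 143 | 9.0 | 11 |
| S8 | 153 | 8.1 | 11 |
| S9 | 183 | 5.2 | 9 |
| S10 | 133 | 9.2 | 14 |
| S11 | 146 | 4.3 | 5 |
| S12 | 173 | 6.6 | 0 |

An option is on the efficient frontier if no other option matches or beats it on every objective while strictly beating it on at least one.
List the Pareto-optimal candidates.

S1, S2, S5, S6, S7, S10, S12

S1: not dominated.
S2: not dominated (best salary ask).
S3: dominated by S5 (salary ask 150≤200, interview score 7.1≥6.5, start delay 1≤15).
S4: dominated by S7 (salary ask 143≤146, interview score 9.0≥9.0, start delay 11≤16).
S5: not dominated.
S6: not dominated.
S7: not dominated.
S8: dominated by S7 (salary ask 143≤153, interview score 9.0≥8.1, start delay 11≤11).
S9: dominated by S5 (salary ask 150≤183, interview score 7.1≥5.2, start delay 1≤9).
S10: not dominated (best interview score).
S11: dominated by S1 (salary ask 92≤146, interview score 4.8≥4.3, start delay 5≤5).
S12: not dominated (best start delay).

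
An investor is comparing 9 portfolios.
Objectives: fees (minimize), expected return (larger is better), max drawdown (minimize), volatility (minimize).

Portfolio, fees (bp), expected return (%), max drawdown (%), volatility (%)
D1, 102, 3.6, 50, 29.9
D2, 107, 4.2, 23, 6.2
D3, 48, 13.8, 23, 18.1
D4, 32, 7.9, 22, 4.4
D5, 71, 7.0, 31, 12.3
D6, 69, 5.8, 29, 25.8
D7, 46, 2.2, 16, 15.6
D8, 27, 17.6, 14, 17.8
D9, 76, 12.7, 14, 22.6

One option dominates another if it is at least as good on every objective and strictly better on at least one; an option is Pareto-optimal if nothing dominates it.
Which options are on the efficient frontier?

D1: dominated by D3 (fees 48≤102, expected return 13.8≥3.6, max drawdown 23≤50, volatility 18.1≤29.9).
D2: dominated by D4 (fees 32≤107, expected return 7.9≥4.2, max drawdown 22≤23, volatility 4.4≤6.2).
D3: dominated by D8 (fees 27≤48, expected return 17.6≥13.8, max drawdown 14≤23, volatility 17.8≤18.1).
D4: not dominated (best volatility).
D5: dominated by D4 (fees 32≤71, expected return 7.9≥7.0, max drawdown 22≤31, volatility 4.4≤12.3).
D6: dominated by D3 (fees 48≤69, expected return 13.8≥5.8, max drawdown 23≤29, volatility 18.1≤25.8).
D7: not dominated.
D8: not dominated (best fees).
D9: dominated by D8 (fees 27≤76, expected return 17.6≥12.7, max drawdown 14≤14, volatility 17.8≤22.6).

D4, D7, D8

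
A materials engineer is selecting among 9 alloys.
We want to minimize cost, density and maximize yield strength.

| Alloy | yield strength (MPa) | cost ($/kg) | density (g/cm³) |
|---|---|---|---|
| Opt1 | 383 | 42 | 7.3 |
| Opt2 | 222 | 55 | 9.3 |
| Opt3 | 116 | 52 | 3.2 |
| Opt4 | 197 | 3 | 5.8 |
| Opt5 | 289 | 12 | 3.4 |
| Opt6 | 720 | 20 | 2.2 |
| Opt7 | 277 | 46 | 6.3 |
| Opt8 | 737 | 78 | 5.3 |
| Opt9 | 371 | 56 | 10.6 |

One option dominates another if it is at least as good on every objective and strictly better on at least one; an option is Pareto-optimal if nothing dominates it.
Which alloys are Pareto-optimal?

Opt1: dominated by Opt6 (yield strength 720≥383, cost 20≤42, density 2.2≤7.3).
Opt2: dominated by Opt1 (yield strength 383≥222, cost 42≤55, density 7.3≤9.3).
Opt3: dominated by Opt6 (yield strength 720≥116, cost 20≤52, density 2.2≤3.2).
Opt4: not dominated (best cost).
Opt5: not dominated.
Opt6: not dominated (best density).
Opt7: dominated by Opt5 (yield strength 289≥277, cost 12≤46, density 3.4≤6.3).
Opt8: not dominated (best yield strength).
Opt9: dominated by Opt1 (yield strength 383≥371, cost 42≤56, density 7.3≤10.6).

Opt4, Opt5, Opt6, Opt8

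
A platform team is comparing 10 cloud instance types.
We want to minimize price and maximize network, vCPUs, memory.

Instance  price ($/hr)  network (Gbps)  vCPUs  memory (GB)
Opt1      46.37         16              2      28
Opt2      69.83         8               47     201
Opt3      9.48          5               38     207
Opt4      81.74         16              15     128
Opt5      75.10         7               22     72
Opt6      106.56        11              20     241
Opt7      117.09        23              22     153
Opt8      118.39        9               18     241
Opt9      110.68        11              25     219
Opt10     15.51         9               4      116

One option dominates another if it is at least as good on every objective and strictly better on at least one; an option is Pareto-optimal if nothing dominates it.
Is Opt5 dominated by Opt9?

No

Opt9 vs Opt5: Opt9 is worse on price (110.68 vs 75.10), so it does not dominate Opt5.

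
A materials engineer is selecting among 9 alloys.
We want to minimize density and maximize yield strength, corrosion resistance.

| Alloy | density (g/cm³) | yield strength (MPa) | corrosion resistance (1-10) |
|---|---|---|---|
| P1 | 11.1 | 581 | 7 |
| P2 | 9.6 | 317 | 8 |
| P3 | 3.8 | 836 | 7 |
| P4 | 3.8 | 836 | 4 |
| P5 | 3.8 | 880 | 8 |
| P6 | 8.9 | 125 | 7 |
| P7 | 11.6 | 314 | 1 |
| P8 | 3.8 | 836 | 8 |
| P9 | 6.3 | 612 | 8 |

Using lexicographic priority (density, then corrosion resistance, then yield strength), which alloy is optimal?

P5

First minimize density: best is 3.8, kept {P3, P4, P5, P8}.
Then maximize corrosion resistance: best is 8, kept {P5, P8}.
Then maximize yield strength: best is 880, kept {P5}.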